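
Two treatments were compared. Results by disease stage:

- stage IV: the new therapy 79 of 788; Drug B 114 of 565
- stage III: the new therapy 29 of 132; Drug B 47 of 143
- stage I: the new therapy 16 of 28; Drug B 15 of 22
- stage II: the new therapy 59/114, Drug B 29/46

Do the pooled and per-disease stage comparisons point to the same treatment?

Stage IV: the new therapy 79/788 = 10.0%, Drug B 114/565 = 20.2% → Drug B
Stage III: the new therapy 29/132 = 22.0%, Drug B 47/143 = 32.9% → Drug B
Stage I: the new therapy 16/28 = 57.1%, Drug B 15/22 = 68.2% → Drug B
Stage II: the new therapy 59/114 = 51.8%, Drug B 29/46 = 63.0% → Drug B
Overall: the new therapy 183/1062 = 17.2%, Drug B 205/776 = 26.4% → Drug B
Drug B wins overall and in every disease group — no reversal.

Yes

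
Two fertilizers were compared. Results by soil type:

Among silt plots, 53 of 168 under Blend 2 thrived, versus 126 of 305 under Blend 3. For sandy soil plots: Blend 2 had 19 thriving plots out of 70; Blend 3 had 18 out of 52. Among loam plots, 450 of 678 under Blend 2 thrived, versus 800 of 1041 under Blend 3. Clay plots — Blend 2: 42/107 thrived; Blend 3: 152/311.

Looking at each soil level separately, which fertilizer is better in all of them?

Blend 3

Silt: Blend 2 53/168 = 31.5%, Blend 3 126/305 = 41.3% → Blend 3
Sandy soil: Blend 2 19/70 = 27.1%, Blend 3 18/52 = 34.6% → Blend 3
Loam: Blend 2 450/678 = 66.4%, Blend 3 800/1041 = 76.8% → Blend 3
Clay: Blend 2 42/107 = 39.3%, Blend 3 152/311 = 48.9% → Blend 3
Blend 3 has the higher rate in all 4 groups.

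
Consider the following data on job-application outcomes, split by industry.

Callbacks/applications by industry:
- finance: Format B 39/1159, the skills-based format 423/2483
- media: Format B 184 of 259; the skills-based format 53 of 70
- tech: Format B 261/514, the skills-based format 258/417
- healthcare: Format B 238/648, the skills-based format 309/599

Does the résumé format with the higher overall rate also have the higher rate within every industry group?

Finance: Format B 39/1159 = 3.4%, the skills-based format 423/2483 = 17.0% → the skills-based format
Media: Format B 184/259 = 71.0%, the skills-based format 53/70 = 75.7% → the skills-based format
Tech: Format B 261/514 = 50.8%, the skills-based format 258/417 = 61.9% → the skills-based format
Healthcare: Format B 238/648 = 36.7%, the skills-based format 309/599 = 51.6% → the skills-based format
Overall: Format B 722/2580 = 28.0%, the skills-based format 1043/3569 = 29.2% → the skills-based format
The skills-based format wins overall and in every industry group — no reversal.

Yes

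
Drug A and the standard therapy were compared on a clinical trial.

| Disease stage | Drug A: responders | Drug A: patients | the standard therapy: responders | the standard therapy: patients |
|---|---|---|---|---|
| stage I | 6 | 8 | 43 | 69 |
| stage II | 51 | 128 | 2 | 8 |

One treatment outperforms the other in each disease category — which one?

Stage I: Drug A 6/8 = 75.0%, the standard therapy 43/69 = 62.3% → Drug A
Stage II: Drug A 51/128 = 39.8%, the standard therapy 2/8 = 25.0% → Drug A
Drug A has the higher rate in both groups.

Drug A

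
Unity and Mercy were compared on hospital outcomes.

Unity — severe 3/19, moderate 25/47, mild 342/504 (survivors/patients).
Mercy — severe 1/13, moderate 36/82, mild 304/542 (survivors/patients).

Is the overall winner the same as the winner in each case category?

Yes

Severe: Unity 3/19 = 15.8%, Mercy 1/13 = 7.7% → Unity
Moderate: Unity 25/47 = 53.2%, Mercy 36/82 = 43.9% → Unity
Mild: Unity 342/504 = 67.9%, Mercy 304/542 = 56.1% → Unity
Overall: Unity 370/570 = 64.9%, Mercy 341/637 = 53.5% → Unity
Unity wins overall and in every case group — no reversal.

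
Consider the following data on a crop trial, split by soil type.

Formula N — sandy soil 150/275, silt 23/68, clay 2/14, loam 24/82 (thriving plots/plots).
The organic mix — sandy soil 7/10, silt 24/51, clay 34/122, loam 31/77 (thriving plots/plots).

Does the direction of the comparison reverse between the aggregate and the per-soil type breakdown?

Sandy soil: Formula N 150/275 = 54.5%, the organic mix 7/10 = 70.0% → the organic mix
Silt: Formula N 23/68 = 33.8%, the organic mix 24/51 = 47.1% → the organic mix
Clay: Formula N 2/14 = 14.3%, the organic mix 34/122 = 27.9% → the organic mix
Loam: Formula N 24/82 = 29.3%, the organic mix 31/77 = 40.3% → the organic mix
Overall: Formula N 199/439 = 45.3%, the organic mix 96/260 = 36.9% → Formula N
The organic mix wins each soil group but Formula N wins overall — the comparison reverses. The organic mix's plots skew toward clay, which has a lower base rate.

Yes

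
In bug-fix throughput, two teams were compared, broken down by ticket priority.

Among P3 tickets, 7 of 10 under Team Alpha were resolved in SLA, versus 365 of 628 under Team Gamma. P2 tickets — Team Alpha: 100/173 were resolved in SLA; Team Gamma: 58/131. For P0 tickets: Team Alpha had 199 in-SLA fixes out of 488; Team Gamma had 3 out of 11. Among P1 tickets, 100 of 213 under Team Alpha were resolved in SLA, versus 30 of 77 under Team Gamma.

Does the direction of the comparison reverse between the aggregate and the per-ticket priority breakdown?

Yes

P3: Team Alpha 7/10 = 70.0%, Team Gamma 365/628 = 58.1% → Team Alpha
P2: Team Alpha 100/173 = 57.8%, Team Gamma 58/131 = 44.3% → Team Alpha
P0: Team Alpha 199/488 = 40.8%, Team Gamma 3/11 = 27.3% → Team Alpha
P1: Team Alpha 100/213 = 46.9%, Team Gamma 30/77 = 39.0% → Team Alpha
Overall: Team Alpha 406/884 = 45.9%, Team Gamma 456/847 = 53.8% → Team Gamma
Team Alpha wins each ticket group but Team Gamma wins overall — the comparison reverses. Team Alpha's tickets skew toward P0, which has a lower base rate.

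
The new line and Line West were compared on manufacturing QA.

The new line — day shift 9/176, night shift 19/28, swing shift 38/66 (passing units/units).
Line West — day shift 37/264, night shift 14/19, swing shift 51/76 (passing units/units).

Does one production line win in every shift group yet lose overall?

Day shift: the new line 9/176 = 5.1%, Line West 37/264 = 14.0% → Line West
Night shift: the new line 19/28 = 67.9%, Line West 14/19 = 73.7% → Line West
Swing shift: the new line 38/66 = 57.6%, Line West 51/76 = 67.1% → Line West
Overall: the new line 66/270 = 24.4%, Line West 102/359 = 28.4% → Line West
Line West wins overall and in every shift group — no reversal.

No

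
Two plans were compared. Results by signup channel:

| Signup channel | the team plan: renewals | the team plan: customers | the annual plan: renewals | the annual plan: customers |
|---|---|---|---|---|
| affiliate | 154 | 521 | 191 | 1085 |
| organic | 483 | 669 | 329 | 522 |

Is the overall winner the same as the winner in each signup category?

Affiliate: the team plan 154/521 = 29.6%, the annual plan 191/1085 = 17.6% → the team plan
Organic: the team plan 483/669 = 72.2%, the annual plan 329/522 = 63.0% → the team plan
Overall: the team plan 637/1190 = 53.5%, the annual plan 520/1607 = 32.4% → the team plan
The team plan wins overall and in every signup group — no reversal.

Yes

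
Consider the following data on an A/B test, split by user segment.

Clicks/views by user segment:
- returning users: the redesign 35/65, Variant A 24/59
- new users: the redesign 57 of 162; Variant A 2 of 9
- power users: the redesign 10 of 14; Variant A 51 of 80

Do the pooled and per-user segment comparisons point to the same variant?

No

Returning users: the redesign 35/65 = 53.8%, Variant A 24/59 = 40.7% → the redesign
New users: the redesign 57/162 = 35.2%, Variant A 2/9 = 22.2% → the redesign
Power users: the redesign 10/14 = 71.4%, Variant A 51/80 = 63.8% → the redesign
Overall: the redesign 102/241 = 42.3%, Variant A 77/148 = 52.0% → Variant A
The redesign wins each user group but Variant A wins overall — the comparison reverses. The redesign's views skew toward new users, which has a lower base rate.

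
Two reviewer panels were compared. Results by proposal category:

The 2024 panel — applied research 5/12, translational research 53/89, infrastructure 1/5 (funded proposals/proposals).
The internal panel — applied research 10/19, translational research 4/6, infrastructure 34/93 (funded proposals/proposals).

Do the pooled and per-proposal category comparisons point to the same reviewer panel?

Applied research: the 2024 panel 5/12 = 41.7%, the internal panel 10/19 = 52.6% → the internal panel
Translational research: the 2024 panel 53/89 = 59.6%, the internal panel 4/6 = 66.7% → the internal panel
Infrastructure: the 2024 panel 1/5 = 20.0%, the internal panel 34/93 = 36.6% → the internal panel
Overall: the 2024 panel 59/106 = 55.7%, the internal panel 48/118 = 40.7% → the 2024 panel
The internal panel wins each proposal group but the 2024 panel wins overall — the comparison reverses. The internal panel's proposals skew toward infrastructure, which has a lower base rate.

No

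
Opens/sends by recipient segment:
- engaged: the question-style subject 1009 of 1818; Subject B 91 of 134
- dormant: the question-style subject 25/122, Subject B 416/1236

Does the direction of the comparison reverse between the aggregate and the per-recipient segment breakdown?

Engaged: the question-style subject 1009/1818 = 55.5%, Subject B 91/134 = 67.9% → Subject B
Dormant: the question-style subject 25/122 = 20.5%, Subject B 416/1236 = 33.7% → Subject B
Overall: the question-style subject 1034/1940 = 53.3%, Subject B 507/1370 = 37.0% → the question-style subject
Subject B wins each recipient group but the question-style subject wins overall — the comparison reverses. Subject B's sends skew toward dormant, which has a lower base rate.

Yes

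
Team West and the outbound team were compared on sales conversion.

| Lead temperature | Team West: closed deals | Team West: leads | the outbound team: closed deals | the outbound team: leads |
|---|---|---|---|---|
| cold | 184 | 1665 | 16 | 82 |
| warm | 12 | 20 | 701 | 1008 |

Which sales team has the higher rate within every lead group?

the outbound team

Cold: Team West 184/1665 = 11.1%, the outbound team 16/82 = 19.5% → the outbound team
Warm: Team West 12/20 = 60.0%, the outbound team 701/1008 = 69.5% → the outbound team
The outbound team has the higher rate in both groups.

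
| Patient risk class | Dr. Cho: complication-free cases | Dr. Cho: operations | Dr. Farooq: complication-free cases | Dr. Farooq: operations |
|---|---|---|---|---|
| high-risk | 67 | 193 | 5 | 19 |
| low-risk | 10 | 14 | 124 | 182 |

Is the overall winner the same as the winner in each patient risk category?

High-risk: Dr. Cho 67/193 = 34.7%, Dr. Farooq 5/19 = 26.3% → Dr. Cho
Low-risk: Dr. Cho 10/14 = 71.4%, Dr. Farooq 124/182 = 68.1% → Dr. Cho
Overall: Dr. Cho 77/207 = 37.2%, Dr. Farooq 129/201 = 64.2% → Dr. Farooq
Dr. Cho wins each patient risk group but Dr. Farooq wins overall — the comparison reverses. Dr. Cho's operations skew toward high-risk, which has a lower base rate.

No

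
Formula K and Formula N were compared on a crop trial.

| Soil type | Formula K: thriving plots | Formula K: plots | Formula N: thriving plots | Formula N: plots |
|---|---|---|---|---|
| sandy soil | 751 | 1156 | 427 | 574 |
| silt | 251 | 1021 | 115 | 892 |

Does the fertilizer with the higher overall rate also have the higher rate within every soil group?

Sandy soil: Formula K 751/1156 = 65.0%, Formula N 427/574 = 74.4% → Formula N
Silt: Formula K 251/1021 = 24.6%, Formula N 115/892 = 12.9% → Formula K
Overall: Formula K 1002/2177 = 46.0%, Formula N 542/1466 = 37.0% → Formula K
Neither sweeps: Formula K wins 1 of 2 groups, Formula N wins 1. Formula K wins overall but not every group — no Simpson reversal.

No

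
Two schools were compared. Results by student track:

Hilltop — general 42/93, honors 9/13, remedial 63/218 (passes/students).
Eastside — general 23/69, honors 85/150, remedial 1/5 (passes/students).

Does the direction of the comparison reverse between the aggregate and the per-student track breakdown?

General: Hilltop 42/93 = 45.2%, Eastside 23/69 = 33.3% → Hilltop
Honors: Hilltop 9/13 = 69.2%, Eastside 85/150 = 56.7% → Hilltop
Remedial: Hilltop 63/218 = 28.9%, Eastside 1/5 = 20.0% → Hilltop
Overall: Hilltop 114/324 = 35.2%, Eastside 109/224 = 48.7% → Eastside
Hilltop wins each student group but Eastside wins overall — the comparison reverses. Hilltop's students skew toward remedial, which has a lower base rate.

Yes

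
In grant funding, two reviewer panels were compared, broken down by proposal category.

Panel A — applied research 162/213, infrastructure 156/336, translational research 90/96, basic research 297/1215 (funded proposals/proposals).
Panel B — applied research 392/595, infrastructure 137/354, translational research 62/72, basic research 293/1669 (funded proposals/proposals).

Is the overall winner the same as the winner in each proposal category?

Applied research: Panel A 162/213 = 76.1%, Panel B 392/595 = 65.9% → Panel A
Infrastructure: Panel A 156/336 = 46.4%, Panel B 137/354 = 38.7% → Panel A
Translational research: Panel A 90/96 = 93.8%, Panel B 62/72 = 86.1% → Panel A
Basic research: Panel A 297/1215 = 24.4%, Panel B 293/1669 = 17.6% → Panel A
Overall: Panel A 705/1860 = 37.9%, Panel B 884/2690 = 32.9% → Panel A
Panel A wins overall and in every proposal group — no reversal.

Yes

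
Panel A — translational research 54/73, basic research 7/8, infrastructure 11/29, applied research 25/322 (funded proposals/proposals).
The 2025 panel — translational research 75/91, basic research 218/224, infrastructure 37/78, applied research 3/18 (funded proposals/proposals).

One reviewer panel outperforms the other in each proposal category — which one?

Translational research: Panel A 54/73 = 74.0%, the 2025 panel 75/91 = 82.4% → the 2025 panel
Basic research: Panel A 7/8 = 87.5%, the 2025 panel 218/224 = 97.3% → the 2025 panel
Infrastructure: Panel A 11/29 = 37.9%, the 2025 panel 37/78 = 47.4% → the 2025 panel
Applied research: Panel A 25/322 = 7.8%, the 2025 panel 3/18 = 16.7% → the 2025 panel
The 2025 panel has the higher rate in all 4 groups.

the 2025 panel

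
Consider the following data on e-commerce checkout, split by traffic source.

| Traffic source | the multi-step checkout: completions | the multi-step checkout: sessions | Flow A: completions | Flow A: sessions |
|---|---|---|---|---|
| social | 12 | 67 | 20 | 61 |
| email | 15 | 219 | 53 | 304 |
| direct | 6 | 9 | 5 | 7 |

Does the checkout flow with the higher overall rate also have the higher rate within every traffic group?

Yes

Social: the multi-step checkout 12/67 = 17.9%, Flow A 20/61 = 32.8% → Flow A
Email: the multi-step checkout 15/219 = 6.8%, Flow A 53/304 = 17.4% → Flow A
Direct: the multi-step checkout 6/9 = 66.7%, Flow A 5/7 = 71.4% → Flow A
Overall: the multi-step checkout 33/295 = 11.2%, Flow A 78/372 = 21.0% → Flow A
Flow A wins overall and in every traffic group — no reversal.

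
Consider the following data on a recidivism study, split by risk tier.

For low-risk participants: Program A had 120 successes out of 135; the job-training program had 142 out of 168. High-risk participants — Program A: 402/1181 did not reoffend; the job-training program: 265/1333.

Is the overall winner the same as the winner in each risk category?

Low-risk: Program A 120/135 = 88.9%, the job-training program 142/168 = 84.5% → Program A
High-risk: Program A 402/1181 = 34.0%, the job-training program 265/1333 = 19.9% → Program A
Overall: Program A 522/1316 = 39.7%, the job-training program 407/1501 = 27.1% → Program A
Program A wins overall and in every risk group — no reversal.

Yes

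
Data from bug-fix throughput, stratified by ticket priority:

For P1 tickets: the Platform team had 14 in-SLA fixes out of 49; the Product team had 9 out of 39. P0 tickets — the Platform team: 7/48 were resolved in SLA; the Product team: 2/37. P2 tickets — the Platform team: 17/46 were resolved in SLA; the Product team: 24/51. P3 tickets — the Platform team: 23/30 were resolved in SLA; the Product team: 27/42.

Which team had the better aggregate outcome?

P1: the Platform team 14/49 = 28.6%, the Product team 9/39 = 23.1% → the Platform team
P0: the Platform team 7/48 = 14.6%, the Product team 2/37 = 5.4% → the Platform team
P2: the Platform team 17/46 = 37.0%, the Product team 24/51 = 47.1% → the Product team
P3: the Platform team 23/30 = 76.7%, the Product team 27/42 = 64.3% → the Platform team
Overall: the Platform team 61/173 = 35.3%, the Product team 62/169 = 36.7% → the Product team
(Neither sweeps every ticket group, but the Product team has the higher pooled rate.)

the Product team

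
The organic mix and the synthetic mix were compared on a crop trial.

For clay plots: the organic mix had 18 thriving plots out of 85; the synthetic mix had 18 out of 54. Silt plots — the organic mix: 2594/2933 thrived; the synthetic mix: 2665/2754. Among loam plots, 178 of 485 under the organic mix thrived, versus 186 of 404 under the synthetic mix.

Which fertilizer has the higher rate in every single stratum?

Clay: the organic mix 18/85 = 21.2%, the synthetic mix 18/54 = 33.3% → the synthetic mix
Silt: the organic mix 2594/2933 = 88.4%, the synthetic mix 2665/2754 = 96.8% → the synthetic mix
Loam: the organic mix 178/485 = 36.7%, the synthetic mix 186/404 = 46.0% → the synthetic mix
The synthetic mix has the higher rate in all 3 groups.

the synthetic mix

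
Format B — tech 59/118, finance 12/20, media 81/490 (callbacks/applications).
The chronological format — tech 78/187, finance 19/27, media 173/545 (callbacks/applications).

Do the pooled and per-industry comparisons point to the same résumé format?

No

Tech: Format B 59/118 = 50.0%, the chronological format 78/187 = 41.7% → Format B
Finance: Format B 12/20 = 60.0%, the chronological format 19/27 = 70.4% → the chronological format
Media: Format B 81/490 = 16.5%, the chronological format 173/545 = 31.7% → the chronological format
Overall: Format B 152/628 = 24.2%, the chronological format 270/759 = 35.6% → the chronological format
Neither sweeps: Format B wins 1 of 3 groups, the chronological format wins 2. The chronological format wins overall but not every group — no Simpson reversal.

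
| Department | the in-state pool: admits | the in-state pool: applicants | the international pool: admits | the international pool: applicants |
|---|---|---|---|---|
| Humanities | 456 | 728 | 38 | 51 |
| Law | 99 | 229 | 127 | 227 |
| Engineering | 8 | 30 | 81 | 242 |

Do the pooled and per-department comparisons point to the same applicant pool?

No

Humanities: the in-state pool 456/728 = 62.6%, the international pool 38/51 = 74.5% → the international pool
Law: the in-state pool 99/229 = 43.2%, the international pool 127/227 = 55.9% → the international pool
Engineering: the in-state pool 8/30 = 26.7%, the international pool 81/242 = 33.5% → the international pool
Overall: the in-state pool 563/987 = 57.0%, the international pool 246/520 = 47.3% → the in-state pool
The international pool wins each department group but the in-state pool wins overall — the comparison reverses. The international pool's applicants skew toward Engineering, which has a lower base rate.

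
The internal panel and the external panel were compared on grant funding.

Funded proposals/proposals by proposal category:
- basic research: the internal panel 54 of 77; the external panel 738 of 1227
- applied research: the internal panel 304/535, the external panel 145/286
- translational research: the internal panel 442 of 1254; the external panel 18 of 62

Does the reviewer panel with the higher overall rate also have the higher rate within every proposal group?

Basic research: the internal panel 54/77 = 70.1%, the external panel 738/1227 = 60.1% → the internal panel
Applied research: the internal panel 304/535 = 56.8%, the external panel 145/286 = 50.7% → the internal panel
Translational research: the internal panel 442/1254 = 35.2%, the external panel 18/62 = 29.0% → the internal panel
Overall: the internal panel 800/1866 = 42.9%, the external panel 901/1575 = 57.2% → the external panel
The internal panel wins each proposal group but the external panel wins overall — the comparison reverses. The internal panel's proposals skew toward translational research, which has a lower base rate.

No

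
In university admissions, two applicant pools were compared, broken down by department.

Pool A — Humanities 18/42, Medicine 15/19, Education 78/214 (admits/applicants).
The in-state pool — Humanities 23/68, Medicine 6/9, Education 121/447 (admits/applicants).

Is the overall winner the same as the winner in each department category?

Yes

Humanities: Pool A 18/42 = 42.9%, the in-state pool 23/68 = 33.8% → Pool A
Medicine: Pool A 15/19 = 78.9%, the in-state pool 6/9 = 66.7% → Pool A
Education: Pool A 78/214 = 36.4%, the in-state pool 121/447 = 27.1% → Pool A
Overall: Pool A 111/275 = 40.4%, the in-state pool 150/524 = 28.6% → Pool A
Pool A wins overall and in every department group — no reversal.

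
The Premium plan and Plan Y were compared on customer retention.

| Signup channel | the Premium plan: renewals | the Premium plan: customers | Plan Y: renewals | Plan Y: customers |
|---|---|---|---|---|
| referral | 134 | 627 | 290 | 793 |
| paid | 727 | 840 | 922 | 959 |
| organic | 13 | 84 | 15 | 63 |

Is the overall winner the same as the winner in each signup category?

Referral: the Premium plan 134/627 = 21.4%, Plan Y 290/793 = 36.6% → Plan Y
Paid: the Premium plan 727/840 = 86.5%, Plan Y 922/959 = 96.1% → Plan Y
Organic: the Premium plan 13/84 = 15.5%, Plan Y 15/63 = 23.8% → Plan Y
Overall: the Premium plan 874/1551 = 56.4%, Plan Y 1227/1815 = 67.6% → Plan Y
Plan Y wins overall and in every signup group — no reversal.

Yes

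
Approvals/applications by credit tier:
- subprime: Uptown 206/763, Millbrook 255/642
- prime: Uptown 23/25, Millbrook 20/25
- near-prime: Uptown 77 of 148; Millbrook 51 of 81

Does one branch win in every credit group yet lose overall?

No

Subprime: Uptown 206/763 = 27.0%, Millbrook 255/642 = 39.7% → Millbrook
Prime: Uptown 23/25 = 92.0%, Millbrook 20/25 = 80.0% → Uptown
Near-prime: Uptown 77/148 = 52.0%, Millbrook 51/81 = 63.0% → Millbrook
Overall: Uptown 306/936 = 32.7%, Millbrook 326/748 = 43.6% → Millbrook
Neither sweeps: Uptown wins 1 of 3 groups, Millbrook wins 2. Millbrook wins overall but not every group — no Simpson reversal.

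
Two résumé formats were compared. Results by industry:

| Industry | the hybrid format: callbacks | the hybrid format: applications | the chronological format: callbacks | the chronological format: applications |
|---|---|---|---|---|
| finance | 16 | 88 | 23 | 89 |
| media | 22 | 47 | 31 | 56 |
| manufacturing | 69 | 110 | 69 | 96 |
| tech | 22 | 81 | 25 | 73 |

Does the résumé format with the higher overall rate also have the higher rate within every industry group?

Yes

Finance: the hybrid format 16/88 = 18.2%, the chronological format 23/89 = 25.8% → the chronological format
Media: the hybrid format 22/47 = 46.8%, the chronological format 31/56 = 55.4% → the chronological format
Manufacturing: the hybrid format 69/110 = 62.7%, the chronological format 69/96 = 71.9% → the chronological format
Tech: the hybrid format 22/81 = 27.2%, the chronological format 25/73 = 34.2% → the chronological format
Overall: the hybrid format 129/326 = 39.6%, the chronological format 148/314 = 47.1% → the chronological format
The chronological format wins overall and in every industry group — no reversal.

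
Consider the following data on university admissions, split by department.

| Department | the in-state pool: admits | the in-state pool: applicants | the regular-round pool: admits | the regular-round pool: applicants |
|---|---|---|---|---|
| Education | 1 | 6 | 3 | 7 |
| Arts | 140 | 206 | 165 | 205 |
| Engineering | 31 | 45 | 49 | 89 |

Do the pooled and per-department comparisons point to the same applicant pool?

No

Education: the in-state pool 1/6 = 16.7%, the regular-round pool 3/7 = 42.9% → the regular-round pool
Arts: the in-state pool 140/206 = 68.0%, the regular-round pool 165/205 = 80.5% → the regular-round pool
Engineering: the in-state pool 31/45 = 68.9%, the regular-round pool 49/89 = 55.1% → the in-state pool
Overall: the in-state pool 172/257 = 66.9%, the regular-round pool 217/301 = 72.1% → the regular-round pool
Neither sweeps: the in-state pool wins 1 of 3 groups, the regular-round pool wins 2. The regular-round pool wins overall but not every group — no Simpson reversal.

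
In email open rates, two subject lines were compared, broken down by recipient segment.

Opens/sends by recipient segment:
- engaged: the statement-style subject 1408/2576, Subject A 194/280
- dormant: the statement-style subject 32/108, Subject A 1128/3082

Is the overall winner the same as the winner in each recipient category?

Engaged: the statement-style subject 1408/2576 = 54.7%, Subject A 194/280 = 69.3% → Subject A
Dormant: the statement-style subject 32/108 = 29.6%, Subject A 1128/3082 = 36.6% → Subject A
Overall: the statement-style subject 1440/2684 = 53.7%, Subject A 1322/3362 = 39.3% → the statement-style subject
Subject A wins each recipient group but the statement-style subject wins overall — the comparison reverses. Subject A's sends skew toward dormant, which has a lower base rate.

No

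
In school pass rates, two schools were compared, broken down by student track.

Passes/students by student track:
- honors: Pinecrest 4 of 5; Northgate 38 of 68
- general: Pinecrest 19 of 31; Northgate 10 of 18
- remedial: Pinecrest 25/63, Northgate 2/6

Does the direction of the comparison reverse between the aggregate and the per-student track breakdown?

Yes

Honors: Pinecrest 4/5 = 80.0%, Northgate 38/68 = 55.9% → Pinecrest
General: Pinecrest 19/31 = 61.3%, Northgate 10/18 = 55.6% → Pinecrest
Remedial: Pinecrest 25/63 = 39.7%, Northgate 2/6 = 33.3% → Pinecrest
Overall: Pinecrest 48/99 = 48.5%, Northgate 50/92 = 54.3% → Northgate
Pinecrest wins each student group but Northgate wins overall — the comparison reverses. Pinecrest's students skew toward remedial, which has a lower base rate.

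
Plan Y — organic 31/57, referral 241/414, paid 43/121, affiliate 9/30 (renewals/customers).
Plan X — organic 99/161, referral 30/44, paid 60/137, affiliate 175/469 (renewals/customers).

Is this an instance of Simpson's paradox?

Yes

Organic: Plan Y 31/57 = 54.4%, Plan X 99/161 = 61.5% → Plan X
Referral: Plan Y 241/414 = 58.2%, Plan X 30/44 = 68.2% → Plan X
Paid: Plan Y 43/121 = 35.5%, Plan X 60/137 = 43.8% → Plan X
Affiliate: Plan Y 9/30 = 30.0%, Plan X 175/469 = 37.3% → Plan X
Overall: Plan Y 324/622 = 52.1%, Plan X 364/811 = 44.9% → Plan Y
Plan X wins each signup group but Plan Y wins overall — the comparison reverses. Plan X's customers skew toward affiliate, which has a lower base rate.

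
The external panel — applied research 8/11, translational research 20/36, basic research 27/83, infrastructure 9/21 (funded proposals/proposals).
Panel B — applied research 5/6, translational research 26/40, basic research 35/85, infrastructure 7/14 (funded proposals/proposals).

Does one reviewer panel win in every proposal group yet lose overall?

No

Applied research: the external panel 8/11 = 72.7%, Panel B 5/6 = 83.3% → Panel B
Translational research: the external panel 20/36 = 55.6%, Panel B 26/40 = 65.0% → Panel B
Basic research: the external panel 27/83 = 32.5%, Panel B 35/85 = 41.2% → Panel B
Infrastructure: the external panel 9/21 = 42.9%, Panel B 7/14 = 50.0% → Panel B
Overall: the external panel 64/151 = 42.4%, Panel B 73/145 = 50.3% → Panel B
Panel B wins overall and in every proposal group — no reversal.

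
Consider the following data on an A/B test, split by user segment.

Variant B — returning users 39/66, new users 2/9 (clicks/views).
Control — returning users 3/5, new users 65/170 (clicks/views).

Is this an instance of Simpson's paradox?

Returning users: Variant B 39/66 = 59.1%, Control 3/5 = 60.0% → Control
New users: Variant B 2/9 = 22.2%, Control 65/170 = 38.2% → Control
Overall: Variant B 41/75 = 54.7%, Control 68/175 = 38.9% → Variant B
Control wins each user group but Variant B wins overall — the comparison reverses. Control's views skew toward new users, which has a lower base rate.

Yes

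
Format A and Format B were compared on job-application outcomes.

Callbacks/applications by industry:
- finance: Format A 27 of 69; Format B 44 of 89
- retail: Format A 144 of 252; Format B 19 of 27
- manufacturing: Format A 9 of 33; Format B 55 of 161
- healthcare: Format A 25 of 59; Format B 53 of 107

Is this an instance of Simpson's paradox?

Finance: Format A 27/69 = 39.1%, Format B 44/89 = 49.4% → Format B
Retail: Format A 144/252 = 57.1%, Format B 19/27 = 70.4% → Format B
Manufacturing: Format A 9/33 = 27.3%, Format B 55/161 = 34.2% → Format B
Healthcare: Format A 25/59 = 42.4%, Format B 53/107 = 49.5% → Format B
Overall: Format A 205/413 = 49.6%, Format B 171/384 = 44.5% → Format A
Format B wins each industry group but Format A wins overall — the comparison reverses. Format B's applications skew toward manufacturing, which has a lower base rate.

Yes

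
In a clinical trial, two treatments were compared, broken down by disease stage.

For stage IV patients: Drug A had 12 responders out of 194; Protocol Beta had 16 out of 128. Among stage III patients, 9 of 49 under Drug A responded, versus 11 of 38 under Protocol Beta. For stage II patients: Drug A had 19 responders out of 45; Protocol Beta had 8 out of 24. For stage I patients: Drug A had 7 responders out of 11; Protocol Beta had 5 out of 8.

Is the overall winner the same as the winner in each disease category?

Stage IV: Drug A 12/194 = 6.2%, Protocol Beta 16/128 = 12.5% → Protocol Beta
Stage III: Drug A 9/49 = 18.4%, Protocol Beta 11/38 = 28.9% → Protocol Beta
Stage II: Drug A 19/45 = 42.2%, Protocol Beta 8/24 = 33.3% → Drug A
Stage I: Drug A 7/11 = 63.6%, Protocol Beta 5/8 = 62.5% → Drug A
Overall: Drug A 47/299 = 15.7%, Protocol Beta 40/198 = 20.2% → Protocol Beta
Neither sweeps: Drug A wins 2 of 4 groups, Protocol Beta wins 2. Protocol Beta wins overall but not every group — no Simpson reversal.

No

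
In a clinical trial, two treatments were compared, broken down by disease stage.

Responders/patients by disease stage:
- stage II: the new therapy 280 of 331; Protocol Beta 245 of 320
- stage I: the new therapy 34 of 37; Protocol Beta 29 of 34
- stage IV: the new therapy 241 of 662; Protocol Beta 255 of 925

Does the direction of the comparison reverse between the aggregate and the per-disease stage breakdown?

Stage II: the new therapy 280/331 = 84.6%, Protocol Beta 245/320 = 76.6% → the new therapy
Stage I: the new therapy 34/37 = 91.9%, Protocol Beta 29/34 = 85.3% → the new therapy
Stage IV: the new therapy 241/662 = 36.4%, Protocol Beta 255/925 = 27.6% → the new therapy
Overall: the new therapy 555/1030 = 53.9%, Protocol Beta 529/1279 = 41.4% → the new therapy
The new therapy wins overall and in every disease group — no reversal.

No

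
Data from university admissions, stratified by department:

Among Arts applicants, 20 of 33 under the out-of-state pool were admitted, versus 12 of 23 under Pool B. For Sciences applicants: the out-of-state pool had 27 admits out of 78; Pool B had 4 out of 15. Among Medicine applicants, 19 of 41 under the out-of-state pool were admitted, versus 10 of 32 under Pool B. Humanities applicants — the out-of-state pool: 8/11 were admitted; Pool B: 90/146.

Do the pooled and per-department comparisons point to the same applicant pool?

Arts: the out-of-state pool 20/33 = 60.6%, Pool B 12/23 = 52.2% → the out-of-state pool
Sciences: the out-of-state pool 27/78 = 34.6%, Pool B 4/15 = 26.7% → the out-of-state pool
Medicine: the out-of-state pool 19/41 = 46.3%, Pool B 10/32 = 31.2% → the out-of-state pool
Humanities: the out-of-state pool 8/11 = 72.7%, Pool B 90/146 = 61.6% → the out-of-state pool
Overall: the out-of-state pool 74/163 = 45.4%, Pool B 116/216 = 53.7% → Pool B
The out-of-state pool wins each department group but Pool B wins overall — the comparison reverses. The out-of-state pool's applicants skew toward Sciences, which has a lower base rate.

No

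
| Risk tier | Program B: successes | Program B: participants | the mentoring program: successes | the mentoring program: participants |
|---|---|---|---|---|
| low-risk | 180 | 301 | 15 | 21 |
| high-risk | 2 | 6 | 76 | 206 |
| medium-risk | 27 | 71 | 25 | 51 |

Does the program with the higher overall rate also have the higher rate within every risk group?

Low-risk: Program B 180/301 = 59.8%, the mentoring program 15/21 = 71.4% → the mentoring program
High-risk: Program B 2/6 = 33.3%, the mentoring program 76/206 = 36.9% → the mentoring program
Medium-risk: Program B 27/71 = 38.0%, the mentoring program 25/51 = 49.0% → the mentoring program
Overall: Program B 209/378 = 55.3%, the mentoring program 116/278 = 41.7% → Program B
The mentoring program wins each risk group but Program B wins overall — the comparison reverses. The mentoring program's participants skew toward high-risk, which has a lower base rate.

No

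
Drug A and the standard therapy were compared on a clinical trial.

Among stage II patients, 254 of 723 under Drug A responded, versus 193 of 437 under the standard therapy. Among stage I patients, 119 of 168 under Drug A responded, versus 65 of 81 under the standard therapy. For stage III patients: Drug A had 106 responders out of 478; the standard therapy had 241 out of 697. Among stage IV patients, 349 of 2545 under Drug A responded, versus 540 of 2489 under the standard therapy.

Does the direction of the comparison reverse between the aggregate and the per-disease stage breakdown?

Stage II: Drug A 254/723 = 35.1%, the standard therapy 193/437 = 44.2% → the standard therapy
Stage I: Drug A 119/168 = 70.8%, the standard therapy 65/81 = 80.2% → the standard therapy
Stage III: Drug A 106/478 = 22.2%, the standard therapy 241/697 = 34.6% → the standard therapy
Stage IV: Drug A 349/2545 = 13.7%, the standard therapy 540/2489 = 21.7% → the standard therapy
Overall: Drug A 828/3914 = 21.2%, the standard therapy 1039/3704 = 28.1% → the standard therapy
The standard therapy wins overall and in every disease group — no reversal.

No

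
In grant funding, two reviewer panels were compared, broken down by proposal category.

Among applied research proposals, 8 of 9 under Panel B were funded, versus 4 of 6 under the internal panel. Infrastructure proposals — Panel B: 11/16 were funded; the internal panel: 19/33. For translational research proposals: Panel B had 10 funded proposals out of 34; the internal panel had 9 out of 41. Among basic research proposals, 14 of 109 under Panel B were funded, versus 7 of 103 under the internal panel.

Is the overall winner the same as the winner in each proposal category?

Applied research: Panel B 8/9 = 88.9%, the internal panel 4/6 = 66.7% → Panel B
Infrastructure: Panel B 11/16 = 68.8%, the internal panel 19/33 = 57.6% → Panel B
Translational research: Panel B 10/34 = 29.4%, the internal panel 9/41 = 22.0% → Panel B
Basic research: Panel B 14/109 = 12.8%, the internal panel 7/103 = 6.8% → Panel B
Overall: Panel B 43/168 = 25.6%, the internal panel 39/183 = 21.3% → Panel B
Panel B wins overall and in every proposal group — no reversal.

Yes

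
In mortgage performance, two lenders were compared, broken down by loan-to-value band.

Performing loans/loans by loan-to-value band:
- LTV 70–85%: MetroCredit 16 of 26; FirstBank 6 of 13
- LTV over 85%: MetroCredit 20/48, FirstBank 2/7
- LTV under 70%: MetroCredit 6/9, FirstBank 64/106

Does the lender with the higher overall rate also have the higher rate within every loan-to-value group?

No

LTV 70–85%: MetroCredit 16/26 = 61.5%, FirstBank 6/13 = 46.2% → MetroCredit
LTV over 85%: MetroCredit 20/48 = 41.7%, FirstBank 2/7 = 28.6% → MetroCredit
LTV under 70%: MetroCredit 6/9 = 66.7%, FirstBank 64/106 = 60.4% → MetroCredit
Overall: MetroCredit 42/83 = 50.6%, FirstBank 72/126 = 57.1% → FirstBank
MetroCredit wins each loan-to-value group but FirstBank wins overall — the comparison reverses. MetroCredit's loans skew toward LTV over 85%, which has a lower base rate.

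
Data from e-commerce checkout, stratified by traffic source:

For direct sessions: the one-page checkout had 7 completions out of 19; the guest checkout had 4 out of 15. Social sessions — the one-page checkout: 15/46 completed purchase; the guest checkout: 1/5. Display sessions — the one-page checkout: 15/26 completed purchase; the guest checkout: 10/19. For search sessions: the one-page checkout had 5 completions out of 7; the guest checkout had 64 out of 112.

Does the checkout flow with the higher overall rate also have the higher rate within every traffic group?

No

Direct: the one-page checkout 7/19 = 36.8%, the guest checkout 4/15 = 26.7% → the one-page checkout
Social: the one-page checkout 15/46 = 32.6%, the guest checkout 1/5 = 20.0% → the one-page checkout
Display: the one-page checkout 15/26 = 57.7%, the guest checkout 10/19 = 52.6% → the one-page checkout
Search: the one-page checkout 5/7 = 71.4%, the guest checkout 64/112 = 57.1% → the one-page checkout
Overall: the one-page checkout 42/98 = 42.9%, the guest checkout 79/151 = 52.3% → the guest checkout
The one-page checkout wins each traffic group but the guest checkout wins overall — the comparison reverses. The one-page checkout's sessions skew toward social, which has a lower base rate.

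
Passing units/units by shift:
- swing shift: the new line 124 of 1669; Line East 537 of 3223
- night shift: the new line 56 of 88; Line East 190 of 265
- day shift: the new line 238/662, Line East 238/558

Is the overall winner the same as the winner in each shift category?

Swing shift: the new line 124/1669 = 7.4%, Line East 537/3223 = 16.7% → Line East
Night shift: the new line 56/88 = 63.6%, Line East 190/265 = 71.7% → Line East
Day shift: the new line 238/662 = 36.0%, Line East 238/558 = 42.7% → Line East
Overall: the new line 418/2419 = 17.3%, Line East 965/4046 = 23.9% → Line East
Line East wins overall and in every shift group — no reversal.

Yes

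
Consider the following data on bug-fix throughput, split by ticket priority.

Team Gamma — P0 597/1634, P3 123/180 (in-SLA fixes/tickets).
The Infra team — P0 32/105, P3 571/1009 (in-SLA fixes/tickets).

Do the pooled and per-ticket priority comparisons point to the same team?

No

P0: Team Gamma 597/1634 = 36.5%, the Infra team 32/105 = 30.5% → Team Gamma
P3: Team Gamma 123/180 = 68.3%, the Infra team 571/1009 = 56.6% → Team Gamma
Overall: Team Gamma 720/1814 = 39.7%, the Infra team 603/1114 = 54.1% → the Infra team
Team Gamma wins each ticket group but the Infra team wins overall — the comparison reverses. Team Gamma's tickets skew toward P0, which has a lower base rate.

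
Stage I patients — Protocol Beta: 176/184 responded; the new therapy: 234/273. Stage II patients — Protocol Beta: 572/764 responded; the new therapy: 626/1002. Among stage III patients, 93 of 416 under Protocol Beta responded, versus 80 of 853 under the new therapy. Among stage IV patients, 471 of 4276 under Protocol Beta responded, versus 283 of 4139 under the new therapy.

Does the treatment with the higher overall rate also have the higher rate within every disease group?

Stage I: Protocol Beta 176/184 = 95.7%, the new therapy 234/273 = 85.7% → Protocol Beta
Stage II: Protocol Beta 572/764 = 74.9%, the new therapy 626/1002 = 62.5% → Protocol Beta
Stage III: Protocol Beta 93/416 = 22.4%, the new therapy 80/853 = 9.4% → Protocol Beta
Stage IV: Protocol Beta 471/4276 = 11.0%, the new therapy 283/4139 = 6.8% → Protocol Beta
Overall: Protocol Beta 1312/5640 = 23.3%, the new therapy 1223/6267 = 19.5% → Protocol Beta
Protocol Beta wins overall and in every disease group — no reversal.

Yes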